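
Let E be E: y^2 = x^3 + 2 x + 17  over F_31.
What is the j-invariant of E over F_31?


Delta = -16(4 a^3 + 27 b^2) mod 31 = 4
-1728 * (4 a)^3 = -1728 * (4*2)^3 mod 31 = 4
j = 4 * 4^(-1) mod 31 = 1

j = 1 (mod 31)


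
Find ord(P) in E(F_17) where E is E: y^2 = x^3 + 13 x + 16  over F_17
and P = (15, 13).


Compute successive multiples of P until we hit O:
  1P = (15, 13)
  2P = (5, 11)
  3P = (12, 8)
  4P = (6, 2)
  5P = (4, 8)
  6P = (2, 13)
  7P = (0, 4)
  8P = (1, 9)
  ... (continuing to 25P)
  25P = O

ord(P) = 25


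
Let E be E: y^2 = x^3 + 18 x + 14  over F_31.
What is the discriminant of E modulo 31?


4 a^3 + 27 b^2 = 4*18^3 + 27*14^2 = 23328 + 5292 = 28620
Delta = -16 * (28620) = -457920
Delta mod 31 = 12

Delta = 12 (mod 31)


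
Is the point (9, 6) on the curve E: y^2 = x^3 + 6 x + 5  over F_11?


Check whether y^2 = x^3 + 6 x + 5 (mod 11) for (x, y) = (9, 6).
LHS: y^2 = 6^2 mod 11 = 3
RHS: x^3 + 6 x + 5 = 9^3 + 6*9 + 5 mod 11 = 7
LHS != RHS

No, not on the curve


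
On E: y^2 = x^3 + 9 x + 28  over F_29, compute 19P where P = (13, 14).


k = 19 = 10011_2 (binary, LSB first: 11001)
Double-and-add from P = (13, 14):
  bit 0 = 1: acc = O + (13, 14) = (13, 14)
  bit 1 = 1: acc = (13, 14) + (10, 4) = (1, 26)
  bit 2 = 0: acc unchanged = (1, 26)
  bit 3 = 0: acc unchanged = (1, 26)
  bit 4 = 1: acc = (1, 26) + (20, 1) = (7, 17)

19P = (7, 17)


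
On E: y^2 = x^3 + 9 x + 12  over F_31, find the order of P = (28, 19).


Compute successive multiples of P until we hit O:
  1P = (28, 19)
  2P = (16, 25)
  3P = (26, 11)
  4P = (24, 28)
  5P = (17, 26)
  6P = (11, 4)
  7P = (30, 23)
  8P = (8, 21)
  ... (continuing to 41P)
  41P = O

ord(P) = 41


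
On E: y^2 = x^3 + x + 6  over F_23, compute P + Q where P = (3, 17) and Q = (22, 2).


P != Q, so use the chord formula.
s = (y2 - y1) / (x2 - x1) = (8) / (19) mod 23 = 21
x3 = s^2 - x1 - x2 mod 23 = 21^2 - 3 - 22 = 2
y3 = s (x1 - x3) - y1 mod 23 = 21 * (3 - 2) - 17 = 4

P + Q = (2, 4)


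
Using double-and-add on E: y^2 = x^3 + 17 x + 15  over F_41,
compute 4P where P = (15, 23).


k = 4 = 100_2 (binary, LSB first: 001)
Double-and-add from P = (15, 23):
  bit 0 = 0: acc unchanged = O
  bit 1 = 0: acc unchanged = O
  bit 2 = 1: acc = O + (15, 18) = (15, 18)

4P = (15, 18)


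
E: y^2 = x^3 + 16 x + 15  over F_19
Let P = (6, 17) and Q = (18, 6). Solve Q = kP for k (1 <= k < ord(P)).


Enumerate multiples of P until we hit Q = (18, 6):
  1P = (6, 17)
  2P = (18, 13)
  3P = (12, 4)
  4P = (2, 6)
  5P = (15, 1)
  6P = (15, 18)
  7P = (2, 13)
  8P = (12, 15)
  9P = (18, 6)
Match found at i = 9.

k = 9


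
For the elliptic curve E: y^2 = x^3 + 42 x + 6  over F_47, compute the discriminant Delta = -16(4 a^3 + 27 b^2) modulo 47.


4 a^3 + 27 b^2 = 4*42^3 + 27*6^2 = 296352 + 972 = 297324
Delta = -16 * (297324) = -4757184
Delta mod 47 = 15

Delta = 15 (mod 47)


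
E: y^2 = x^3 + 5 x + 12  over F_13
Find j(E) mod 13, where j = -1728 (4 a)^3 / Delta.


Delta = -16(4 a^3 + 27 b^2) mod 13 = 5
-1728 * (4 a)^3 = -1728 * (4*5)^3 mod 13 = 5
j = 5 * 5^(-1) mod 13 = 1

j = 1 (mod 13)


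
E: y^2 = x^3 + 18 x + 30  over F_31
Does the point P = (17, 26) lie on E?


Check whether y^2 = x^3 + 18 x + 30 (mod 31) for (x, y) = (17, 26).
LHS: y^2 = 26^2 mod 31 = 25
RHS: x^3 + 18 x + 30 = 17^3 + 18*17 + 30 mod 31 = 10
LHS != RHS

No, not on the curve


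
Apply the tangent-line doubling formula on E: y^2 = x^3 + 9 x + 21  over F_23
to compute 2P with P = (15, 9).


Doubling: s = (3 x1^2 + a) / (2 y1)
s = (3*15^2 + 9) / (2*9) mod 23 = 15
x3 = s^2 - 2 x1 mod 23 = 15^2 - 2*15 = 11
y3 = s (x1 - x3) - y1 mod 23 = 15 * (15 - 11) - 9 = 5

2P = (11, 5)


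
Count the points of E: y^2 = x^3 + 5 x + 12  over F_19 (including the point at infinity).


For each x in F_19, count y with y^2 = x^3 + 5 x + 12 mod 19:
  x = 2: RHS = 11, y in [7, 12]  -> 2 point(s)
  x = 3: RHS = 16, y in [4, 15]  -> 2 point(s)
  x = 4: RHS = 1, y in [1, 18]  -> 2 point(s)
  x = 6: RHS = 11, y in [7, 12]  -> 2 point(s)
  x = 9: RHS = 7, y in [8, 11]  -> 2 point(s)
  x = 10: RHS = 17, y in [6, 13]  -> 2 point(s)
  x = 11: RHS = 11, y in [7, 12]  -> 2 point(s)
  x = 15: RHS = 4, y in [2, 17]  -> 2 point(s)
  x = 18: RHS = 6, y in [5, 14]  -> 2 point(s)
Affine points: 18. Add the point at infinity: total = 19.

#E(F_19) = 19


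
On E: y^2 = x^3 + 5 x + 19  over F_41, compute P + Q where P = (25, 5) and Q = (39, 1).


P != Q, so use the chord formula.
s = (y2 - y1) / (x2 - x1) = (37) / (14) mod 41 = 29
x3 = s^2 - x1 - x2 mod 41 = 29^2 - 25 - 39 = 39
y3 = s (x1 - x3) - y1 mod 41 = 29 * (25 - 39) - 5 = 40

P + Q = (39, 40)


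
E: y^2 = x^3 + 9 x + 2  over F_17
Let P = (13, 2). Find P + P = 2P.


Doubling: s = (3 x1^2 + a) / (2 y1)
s = (3*13^2 + 9) / (2*2) mod 17 = 10
x3 = s^2 - 2 x1 mod 17 = 10^2 - 2*13 = 6
y3 = s (x1 - x3) - y1 mod 17 = 10 * (13 - 6) - 2 = 0

2P = (6, 0)


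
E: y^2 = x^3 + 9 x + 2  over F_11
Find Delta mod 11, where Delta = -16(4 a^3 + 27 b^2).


4 a^3 + 27 b^2 = 4*9^3 + 27*2^2 = 2916 + 108 = 3024
Delta = -16 * (3024) = -48384
Delta mod 11 = 5

Delta = 5 (mod 11)


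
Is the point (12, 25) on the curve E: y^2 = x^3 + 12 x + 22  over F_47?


Check whether y^2 = x^3 + 12 x + 22 (mod 47) for (x, y) = (12, 25).
LHS: y^2 = 25^2 mod 47 = 14
RHS: x^3 + 12 x + 22 = 12^3 + 12*12 + 22 mod 47 = 14
LHS = RHS

Yes, on the curve


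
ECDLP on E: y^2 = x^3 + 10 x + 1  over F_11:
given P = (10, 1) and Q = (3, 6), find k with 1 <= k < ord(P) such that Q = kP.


Enumerate multiples of P until we hit Q = (3, 6):
  1P = (10, 1)
  2P = (3, 6)
Match found at i = 2.

k = 2


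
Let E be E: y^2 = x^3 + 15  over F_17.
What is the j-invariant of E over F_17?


Delta = -16(4 a^3 + 27 b^2) mod 17 = 6
-1728 * (4 a)^3 = -1728 * (4*0)^3 mod 17 = 0
j = 0 * 6^(-1) mod 17 = 0

j = 0 (mod 17)


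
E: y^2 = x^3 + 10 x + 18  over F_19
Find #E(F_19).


For each x in F_19, count y with y^2 = x^3 + 10 x + 18 mod 19:
  x = 6: RHS = 9, y in [3, 16]  -> 2 point(s)
  x = 9: RHS = 1, y in [1, 18]  -> 2 point(s)
  x = 10: RHS = 16, y in [4, 15]  -> 2 point(s)
  x = 12: RHS = 4, y in [2, 17]  -> 2 point(s)
  x = 15: RHS = 9, y in [3, 16]  -> 2 point(s)
  x = 17: RHS = 9, y in [3, 16]  -> 2 point(s)
  x = 18: RHS = 7, y in [8, 11]  -> 2 point(s)
Affine points: 14. Add the point at infinity: total = 15.

#E(F_19) = 15


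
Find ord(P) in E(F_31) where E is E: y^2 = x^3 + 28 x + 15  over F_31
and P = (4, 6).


Compute successive multiples of P until we hit O:
  1P = (4, 6)
  2P = (8, 10)
  3P = (20, 9)
  4P = (12, 8)
  5P = (17, 14)
  6P = (19, 11)
  7P = (15, 11)
  8P = (14, 12)
  ... (continuing to 29P)
  29P = O

ord(P) = 29


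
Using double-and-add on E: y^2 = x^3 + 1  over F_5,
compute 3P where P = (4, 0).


k = 3 = 11_2 (binary, LSB first: 11)
Double-and-add from P = (4, 0):
  bit 0 = 1: acc = O + (4, 0) = (4, 0)
  bit 1 = 1: acc = (4, 0) + O = (4, 0)

3P = (4, 0)


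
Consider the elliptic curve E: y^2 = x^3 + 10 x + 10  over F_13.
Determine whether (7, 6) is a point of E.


Check whether y^2 = x^3 + 10 x + 10 (mod 13) for (x, y) = (7, 6).
LHS: y^2 = 6^2 mod 13 = 10
RHS: x^3 + 10 x + 10 = 7^3 + 10*7 + 10 mod 13 = 7
LHS != RHS

No, not on the curve


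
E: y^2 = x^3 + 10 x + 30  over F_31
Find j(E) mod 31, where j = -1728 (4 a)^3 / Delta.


Delta = -16(4 a^3 + 27 b^2) mod 31 = 17
-1728 * (4 a)^3 = -1728 * (4*10)^3 mod 31 = 4
j = 4 * 17^(-1) mod 31 = 13

j = 13 (mod 31)


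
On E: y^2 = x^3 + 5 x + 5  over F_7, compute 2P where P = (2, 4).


Doubling: s = (3 x1^2 + a) / (2 y1)
s = (3*2^2 + 5) / (2*4) mod 7 = 3
x3 = s^2 - 2 x1 mod 7 = 3^2 - 2*2 = 5
y3 = s (x1 - x3) - y1 mod 7 = 3 * (2 - 5) - 4 = 1

2P = (5, 1)


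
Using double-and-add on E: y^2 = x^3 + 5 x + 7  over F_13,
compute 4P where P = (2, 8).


k = 4 = 100_2 (binary, LSB first: 001)
Double-and-add from P = (2, 8):
  bit 0 = 0: acc unchanged = O
  bit 1 = 0: acc unchanged = O
  bit 2 = 1: acc = O + (4, 0) = (4, 0)

4P = (4, 0)


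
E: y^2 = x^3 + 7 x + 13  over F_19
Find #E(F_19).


For each x in F_19, count y with y^2 = x^3 + 7 x + 13 mod 19:
  x = 2: RHS = 16, y in [4, 15]  -> 2 point(s)
  x = 3: RHS = 4, y in [2, 17]  -> 2 point(s)
  x = 6: RHS = 5, y in [9, 10]  -> 2 point(s)
  x = 7: RHS = 6, y in [5, 14]  -> 2 point(s)
  x = 8: RHS = 11, y in [7, 12]  -> 2 point(s)
  x = 9: RHS = 7, y in [8, 11]  -> 2 point(s)
  x = 10: RHS = 0, y in [0]  -> 1 point(s)
  x = 12: RHS = 1, y in [1, 18]  -> 2 point(s)
  x = 14: RHS = 5, y in [9, 10]  -> 2 point(s)
  x = 15: RHS = 16, y in [4, 15]  -> 2 point(s)
  x = 18: RHS = 5, y in [9, 10]  -> 2 point(s)
Affine points: 21. Add the point at infinity: total = 22.

#E(F_19) = 22


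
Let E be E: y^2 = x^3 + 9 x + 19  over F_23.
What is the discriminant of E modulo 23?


4 a^3 + 27 b^2 = 4*9^3 + 27*19^2 = 2916 + 9747 = 12663
Delta = -16 * (12663) = -202608
Delta mod 23 = 22

Delta = 22 (mod 23)


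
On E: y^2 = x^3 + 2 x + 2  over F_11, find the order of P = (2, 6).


Compute successive multiples of P until we hit O:
  1P = (2, 6)
  2P = (5, 7)
  3P = (9, 10)
  4P = (1, 4)
  5P = (1, 7)
  6P = (9, 1)
  7P = (5, 4)
  8P = (2, 5)
  ... (continuing to 9P)
  9P = O

ord(P) = 9


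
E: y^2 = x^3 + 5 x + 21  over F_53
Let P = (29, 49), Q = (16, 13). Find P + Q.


P != Q, so use the chord formula.
s = (y2 - y1) / (x2 - x1) = (17) / (40) mod 53 = 15
x3 = s^2 - x1 - x2 mod 53 = 15^2 - 29 - 16 = 21
y3 = s (x1 - x3) - y1 mod 53 = 15 * (29 - 21) - 49 = 18

P + Q = (21, 18)


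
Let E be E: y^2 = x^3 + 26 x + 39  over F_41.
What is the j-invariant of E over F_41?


Delta = -16(4 a^3 + 27 b^2) mod 41 = 6
-1728 * (4 a)^3 = -1728 * (4*26)^3 mod 41 = 31
j = 31 * 6^(-1) mod 41 = 12

j = 12 (mod 41)


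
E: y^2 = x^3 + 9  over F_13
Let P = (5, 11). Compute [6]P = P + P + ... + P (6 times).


k = 6 = 110_2 (binary, LSB first: 011)
Double-and-add from P = (5, 11):
  bit 0 = 0: acc unchanged = O
  bit 1 = 1: acc = O + (6, 11) = (6, 11)
  bit 2 = 1: acc = (6, 11) + (2, 11) = (5, 2)

6P = (5, 2)


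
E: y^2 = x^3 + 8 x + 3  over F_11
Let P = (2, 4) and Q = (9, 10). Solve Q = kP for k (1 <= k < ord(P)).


Enumerate multiples of P until we hit Q = (9, 10):
  1P = (2, 4)
  2P = (5, 5)
  3P = (9, 1)
  4P = (4, 0)
  5P = (9, 10)
Match found at i = 5.

k = 5


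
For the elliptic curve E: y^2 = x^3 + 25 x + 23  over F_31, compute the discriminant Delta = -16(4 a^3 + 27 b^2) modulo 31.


4 a^3 + 27 b^2 = 4*25^3 + 27*23^2 = 62500 + 14283 = 76783
Delta = -16 * (76783) = -1228528
Delta mod 31 = 2

Delta = 2 (mod 31)


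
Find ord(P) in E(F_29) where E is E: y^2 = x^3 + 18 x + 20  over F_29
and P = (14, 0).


Compute successive multiples of P until we hit O:
  1P = (14, 0)
  2P = O

ord(P) = 2


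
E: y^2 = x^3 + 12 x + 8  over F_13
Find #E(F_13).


For each x in F_13, count y with y^2 = x^3 + 12 x + 8 mod 13:
  x = 2: RHS = 1, y in [1, 12]  -> 2 point(s)
  x = 4: RHS = 3, y in [4, 9]  -> 2 point(s)
  x = 6: RHS = 10, y in [6, 7]  -> 2 point(s)
  x = 9: RHS = 0, y in [0]  -> 1 point(s)
  x = 10: RHS = 10, y in [6, 7]  -> 2 point(s)
Affine points: 9. Add the point at infinity: total = 10.

#E(F_13) = 10


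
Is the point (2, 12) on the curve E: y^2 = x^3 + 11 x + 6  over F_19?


Check whether y^2 = x^3 + 11 x + 6 (mod 19) for (x, y) = (2, 12).
LHS: y^2 = 12^2 mod 19 = 11
RHS: x^3 + 11 x + 6 = 2^3 + 11*2 + 6 mod 19 = 17
LHS != RHS

No, not on the curve


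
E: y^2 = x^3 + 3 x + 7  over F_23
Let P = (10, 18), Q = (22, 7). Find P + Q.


P != Q, so use the chord formula.
s = (y2 - y1) / (x2 - x1) = (12) / (12) mod 23 = 1
x3 = s^2 - x1 - x2 mod 23 = 1^2 - 10 - 22 = 15
y3 = s (x1 - x3) - y1 mod 23 = 1 * (10 - 15) - 18 = 0

P + Q = (15, 0)


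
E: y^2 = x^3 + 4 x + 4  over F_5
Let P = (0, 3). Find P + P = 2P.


Doubling: s = (3 x1^2 + a) / (2 y1)
s = (3*0^2 + 4) / (2*3) mod 5 = 4
x3 = s^2 - 2 x1 mod 5 = 4^2 - 2*0 = 1
y3 = s (x1 - x3) - y1 mod 5 = 4 * (0 - 1) - 3 = 3

2P = (1, 3)


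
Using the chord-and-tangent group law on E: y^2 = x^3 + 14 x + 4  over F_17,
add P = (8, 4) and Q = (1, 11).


P != Q, so use the chord formula.
s = (y2 - y1) / (x2 - x1) = (7) / (10) mod 17 = 16
x3 = s^2 - x1 - x2 mod 17 = 16^2 - 8 - 1 = 9
y3 = s (x1 - x3) - y1 mod 17 = 16 * (8 - 9) - 4 = 14

P + Q = (9, 14)


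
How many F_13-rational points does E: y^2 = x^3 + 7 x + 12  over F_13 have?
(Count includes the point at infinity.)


For each x in F_13, count y with y^2 = x^3 + 7 x + 12 mod 13:
  x = 0: RHS = 12, y in [5, 8]  -> 2 point(s)
  x = 4: RHS = 0, y in [0]  -> 1 point(s)
  x = 5: RHS = 3, y in [4, 9]  -> 2 point(s)
  x = 6: RHS = 10, y in [6, 7]  -> 2 point(s)
  x = 7: RHS = 1, y in [1, 12]  -> 2 point(s)
  x = 10: RHS = 3, y in [4, 9]  -> 2 point(s)
  x = 11: RHS = 3, y in [4, 9]  -> 2 point(s)
  x = 12: RHS = 4, y in [2, 11]  -> 2 point(s)
Affine points: 15. Add the point at infinity: total = 16.

#E(F_13) = 16


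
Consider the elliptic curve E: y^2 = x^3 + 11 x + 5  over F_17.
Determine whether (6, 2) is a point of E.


Check whether y^2 = x^3 + 11 x + 5 (mod 17) for (x, y) = (6, 2).
LHS: y^2 = 2^2 mod 17 = 4
RHS: x^3 + 11 x + 5 = 6^3 + 11*6 + 5 mod 17 = 15
LHS != RHS

No, not on the curve


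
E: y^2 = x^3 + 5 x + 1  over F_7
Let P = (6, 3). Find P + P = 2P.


Doubling: s = (3 x1^2 + a) / (2 y1)
s = (3*6^2 + 5) / (2*3) mod 7 = 6
x3 = s^2 - 2 x1 mod 7 = 6^2 - 2*6 = 3
y3 = s (x1 - x3) - y1 mod 7 = 6 * (6 - 3) - 3 = 1

2P = (3, 1)


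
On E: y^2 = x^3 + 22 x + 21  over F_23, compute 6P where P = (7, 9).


k = 6 = 110_2 (binary, LSB first: 011)
Double-and-add from P = (7, 9):
  bit 0 = 0: acc unchanged = O
  bit 1 = 1: acc = O + (18, 4) = (18, 4)
  bit 2 = 1: acc = (18, 4) + (5, 7) = (4, 14)

6P = (4, 14)


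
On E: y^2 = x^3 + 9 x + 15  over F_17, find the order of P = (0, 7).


Compute successive multiples of P until we hit O:
  1P = (0, 7)
  2P = (9, 3)
  3P = (4, 8)
  4P = (12, 7)
  5P = (5, 10)
  6P = (11, 0)
  7P = (5, 7)
  8P = (12, 10)
  ... (continuing to 12P)
  12P = O

ord(P) = 12


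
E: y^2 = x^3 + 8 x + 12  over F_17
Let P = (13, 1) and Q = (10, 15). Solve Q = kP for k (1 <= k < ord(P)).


Enumerate multiples of P until we hit Q = (10, 15):
  1P = (13, 1)
  2P = (10, 15)
Match found at i = 2.

k = 2


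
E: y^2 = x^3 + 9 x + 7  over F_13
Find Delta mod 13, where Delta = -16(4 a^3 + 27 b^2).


4 a^3 + 27 b^2 = 4*9^3 + 27*7^2 = 2916 + 1323 = 4239
Delta = -16 * (4239) = -67824
Delta mod 13 = 10

Delta = 10 (mod 13)


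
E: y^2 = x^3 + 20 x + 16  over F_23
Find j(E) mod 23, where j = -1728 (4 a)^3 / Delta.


Delta = -16(4 a^3 + 27 b^2) mod 23 = 18
-1728 * (4 a)^3 = -1728 * (4*20)^3 mod 23 = 9
j = 9 * 18^(-1) mod 23 = 12

j = 12 (mod 23)


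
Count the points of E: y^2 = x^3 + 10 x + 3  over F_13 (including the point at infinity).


For each x in F_13, count y with y^2 = x^3 + 10 x + 3 mod 13:
  x = 0: RHS = 3, y in [4, 9]  -> 2 point(s)
  x = 1: RHS = 1, y in [1, 12]  -> 2 point(s)
  x = 4: RHS = 3, y in [4, 9]  -> 2 point(s)
  x = 5: RHS = 9, y in [3, 10]  -> 2 point(s)
  x = 7: RHS = 0, y in [0]  -> 1 point(s)
  x = 8: RHS = 10, y in [6, 7]  -> 2 point(s)
  x = 9: RHS = 3, y in [4, 9]  -> 2 point(s)
  x = 11: RHS = 1, y in [1, 12]  -> 2 point(s)
Affine points: 15. Add the point at infinity: total = 16.

#E(F_13) = 16


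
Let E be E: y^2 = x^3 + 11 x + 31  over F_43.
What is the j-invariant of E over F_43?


Delta = -16(4 a^3 + 27 b^2) mod 43 = 12
-1728 * (4 a)^3 = -1728 * (4*11)^3 mod 43 = 35
j = 35 * 12^(-1) mod 43 = 28

j = 28 (mod 43)


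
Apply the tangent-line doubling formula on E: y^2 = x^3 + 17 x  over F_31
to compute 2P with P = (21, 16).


Doubling: s = (3 x1^2 + a) / (2 y1)
s = (3*21^2 + 17) / (2*16) mod 31 = 7
x3 = s^2 - 2 x1 mod 31 = 7^2 - 2*21 = 7
y3 = s (x1 - x3) - y1 mod 31 = 7 * (21 - 7) - 16 = 20

2P = (7, 20)


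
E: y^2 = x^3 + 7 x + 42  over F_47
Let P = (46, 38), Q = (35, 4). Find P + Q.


P != Q, so use the chord formula.
s = (y2 - y1) / (x2 - x1) = (13) / (36) mod 47 = 33
x3 = s^2 - x1 - x2 mod 47 = 33^2 - 46 - 35 = 21
y3 = s (x1 - x3) - y1 mod 47 = 33 * (46 - 21) - 38 = 35

P + Q = (21, 35)


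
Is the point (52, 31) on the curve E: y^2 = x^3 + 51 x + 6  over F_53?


Check whether y^2 = x^3 + 51 x + 6 (mod 53) for (x, y) = (52, 31).
LHS: y^2 = 31^2 mod 53 = 7
RHS: x^3 + 51 x + 6 = 52^3 + 51*52 + 6 mod 53 = 7
LHS = RHS

Yes, on the curve


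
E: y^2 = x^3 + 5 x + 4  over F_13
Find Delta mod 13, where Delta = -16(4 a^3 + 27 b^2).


4 a^3 + 27 b^2 = 4*5^3 + 27*4^2 = 500 + 432 = 932
Delta = -16 * (932) = -14912
Delta mod 13 = 12

Delta = 12 (mod 13)


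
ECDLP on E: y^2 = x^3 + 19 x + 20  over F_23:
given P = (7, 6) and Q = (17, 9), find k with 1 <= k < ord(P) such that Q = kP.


Enumerate multiples of P until we hit Q = (17, 9):
  1P = (7, 6)
  2P = (17, 9)
Match found at i = 2.

k = 2


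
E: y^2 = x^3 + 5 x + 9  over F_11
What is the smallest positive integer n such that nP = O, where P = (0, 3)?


Compute successive multiples of P until we hit O:
  1P = (0, 3)
  2P = (1, 9)
  3P = (2, 7)
  4P = (2, 4)
  5P = (1, 2)
  6P = (0, 8)
  7P = O

ord(P) = 7


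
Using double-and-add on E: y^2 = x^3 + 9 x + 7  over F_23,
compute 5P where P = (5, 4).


k = 5 = 101_2 (binary, LSB first: 101)
Double-and-add from P = (5, 4):
  bit 0 = 1: acc = O + (5, 4) = (5, 4)
  bit 1 = 0: acc unchanged = (5, 4)
  bit 2 = 1: acc = (5, 4) + (21, 21) = (9, 9)

5P = (9, 9)


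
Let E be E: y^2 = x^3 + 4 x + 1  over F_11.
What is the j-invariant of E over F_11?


Delta = -16(4 a^3 + 27 b^2) mod 11 = 4
-1728 * (4 a)^3 = -1728 * (4*4)^3 mod 11 = 7
j = 7 * 4^(-1) mod 11 = 10

j = 10 (mod 11)


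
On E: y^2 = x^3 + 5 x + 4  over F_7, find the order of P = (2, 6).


Compute successive multiples of P until we hit O:
  1P = (2, 6)
  2P = (0, 5)
  3P = (0, 2)
  4P = (2, 1)
  5P = O

ord(P) = 5


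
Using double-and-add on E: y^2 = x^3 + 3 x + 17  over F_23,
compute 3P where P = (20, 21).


k = 3 = 11_2 (binary, LSB first: 11)
Double-and-add from P = (20, 21):
  bit 0 = 1: acc = O + (20, 21) = (20, 21)
  bit 1 = 1: acc = (20, 21) + (22, 17) = (8, 1)

3P = (8, 1)


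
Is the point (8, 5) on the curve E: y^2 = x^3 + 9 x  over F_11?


Check whether y^2 = x^3 + 9 x + 0 (mod 11) for (x, y) = (8, 5).
LHS: y^2 = 5^2 mod 11 = 3
RHS: x^3 + 9 x + 0 = 8^3 + 9*8 + 0 mod 11 = 1
LHS != RHS

No, not on the curve


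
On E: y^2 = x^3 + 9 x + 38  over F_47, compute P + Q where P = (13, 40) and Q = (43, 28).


P != Q, so use the chord formula.
s = (y2 - y1) / (x2 - x1) = (35) / (30) mod 47 = 9
x3 = s^2 - x1 - x2 mod 47 = 9^2 - 13 - 43 = 25
y3 = s (x1 - x3) - y1 mod 47 = 9 * (13 - 25) - 40 = 40

P + Q = (25, 40)


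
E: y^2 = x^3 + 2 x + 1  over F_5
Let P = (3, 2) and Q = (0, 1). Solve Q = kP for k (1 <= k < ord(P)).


Enumerate multiples of P until we hit Q = (0, 1):
  1P = (3, 2)
  2P = (0, 1)
Match found at i = 2.

k = 2


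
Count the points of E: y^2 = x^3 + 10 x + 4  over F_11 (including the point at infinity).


For each x in F_11, count y with y^2 = x^3 + 10 x + 4 mod 11:
  x = 0: RHS = 4, y in [2, 9]  -> 2 point(s)
  x = 1: RHS = 4, y in [2, 9]  -> 2 point(s)
  x = 4: RHS = 9, y in [3, 8]  -> 2 point(s)
  x = 5: RHS = 3, y in [5, 6]  -> 2 point(s)
  x = 6: RHS = 5, y in [4, 7]  -> 2 point(s)
  x = 9: RHS = 9, y in [3, 8]  -> 2 point(s)
  x = 10: RHS = 4, y in [2, 9]  -> 2 point(s)
Affine points: 14. Add the point at infinity: total = 15.

#E(F_11) = 15


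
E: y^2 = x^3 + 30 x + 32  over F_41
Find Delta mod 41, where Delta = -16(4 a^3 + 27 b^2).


4 a^3 + 27 b^2 = 4*30^3 + 27*32^2 = 108000 + 27648 = 135648
Delta = -16 * (135648) = -2170368
Delta mod 41 = 8

Delta = 8 (mod 41)


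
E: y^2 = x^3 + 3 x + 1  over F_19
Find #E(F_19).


For each x in F_19, count y with y^2 = x^3 + 3 x + 1 mod 19:
  x = 0: RHS = 1, y in [1, 18]  -> 2 point(s)
  x = 1: RHS = 5, y in [9, 10]  -> 2 point(s)
  x = 4: RHS = 1, y in [1, 18]  -> 2 point(s)
  x = 6: RHS = 7, y in [8, 11]  -> 2 point(s)
  x = 7: RHS = 4, y in [2, 17]  -> 2 point(s)
  x = 8: RHS = 5, y in [9, 10]  -> 2 point(s)
  x = 9: RHS = 16, y in [4, 15]  -> 2 point(s)
  x = 10: RHS = 5, y in [9, 10]  -> 2 point(s)
  x = 11: RHS = 16, y in [4, 15]  -> 2 point(s)
  x = 12: RHS = 17, y in [6, 13]  -> 2 point(s)
  x = 15: RHS = 1, y in [1, 18]  -> 2 point(s)
  x = 17: RHS = 6, y in [5, 14]  -> 2 point(s)
  x = 18: RHS = 16, y in [4, 15]  -> 2 point(s)
Affine points: 26. Add the point at infinity: total = 27.

#E(F_19) = 27


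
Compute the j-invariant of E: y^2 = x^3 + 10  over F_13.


Delta = -16(4 a^3 + 27 b^2) mod 13 = 12
-1728 * (4 a)^3 = -1728 * (4*0)^3 mod 13 = 0
j = 0 * 12^(-1) mod 13 = 0

j = 0 (mod 13)


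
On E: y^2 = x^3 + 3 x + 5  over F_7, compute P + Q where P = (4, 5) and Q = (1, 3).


P != Q, so use the chord formula.
s = (y2 - y1) / (x2 - x1) = (5) / (4) mod 7 = 3
x3 = s^2 - x1 - x2 mod 7 = 3^2 - 4 - 1 = 4
y3 = s (x1 - x3) - y1 mod 7 = 3 * (4 - 4) - 5 = 2

P + Q = (4, 2)


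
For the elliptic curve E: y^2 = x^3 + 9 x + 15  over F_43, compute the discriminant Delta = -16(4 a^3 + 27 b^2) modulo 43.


4 a^3 + 27 b^2 = 4*9^3 + 27*15^2 = 2916 + 6075 = 8991
Delta = -16 * (8991) = -143856
Delta mod 43 = 22

Delta = 22 (mod 43)


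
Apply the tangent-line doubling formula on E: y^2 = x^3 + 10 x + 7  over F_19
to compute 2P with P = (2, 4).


Doubling: s = (3 x1^2 + a) / (2 y1)
s = (3*2^2 + 10) / (2*4) mod 19 = 17
x3 = s^2 - 2 x1 mod 19 = 17^2 - 2*2 = 0
y3 = s (x1 - x3) - y1 mod 19 = 17 * (2 - 0) - 4 = 11

2P = (0, 11)


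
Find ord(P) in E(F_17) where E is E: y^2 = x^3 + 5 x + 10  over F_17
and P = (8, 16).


Compute successive multiples of P until we hit O:
  1P = (8, 16)
  2P = (9, 6)
  3P = (15, 3)
  4P = (3, 16)
  5P = (6, 1)
  6P = (4, 14)
  7P = (1, 13)
  8P = (12, 9)
  ... (continuing to 23P)
  23P = O

ord(P) = 23


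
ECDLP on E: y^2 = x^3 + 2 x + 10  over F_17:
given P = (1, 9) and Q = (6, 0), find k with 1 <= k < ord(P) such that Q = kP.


Enumerate multiples of P until we hit Q = (6, 0):
  1P = (1, 9)
  2P = (6, 0)
Match found at i = 2.

k = 2


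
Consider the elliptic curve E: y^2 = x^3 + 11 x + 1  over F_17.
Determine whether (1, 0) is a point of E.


Check whether y^2 = x^3 + 11 x + 1 (mod 17) for (x, y) = (1, 0).
LHS: y^2 = 0^2 mod 17 = 0
RHS: x^3 + 11 x + 1 = 1^3 + 11*1 + 1 mod 17 = 13
LHS != RHS

No, not on the curve


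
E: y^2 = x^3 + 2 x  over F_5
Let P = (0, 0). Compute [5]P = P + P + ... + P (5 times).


k = 5 = 101_2 (binary, LSB first: 101)
Double-and-add from P = (0, 0):
  bit 0 = 1: acc = O + (0, 0) = (0, 0)
  bit 1 = 0: acc unchanged = (0, 0)
  bit 2 = 1: acc = (0, 0) + O = (0, 0)

5P = (0, 0)


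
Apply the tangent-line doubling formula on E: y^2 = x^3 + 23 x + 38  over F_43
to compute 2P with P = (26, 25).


Doubling: s = (3 x1^2 + a) / (2 y1)
s = (3*26^2 + 23) / (2*25) mod 43 = 35
x3 = s^2 - 2 x1 mod 43 = 35^2 - 2*26 = 12
y3 = s (x1 - x3) - y1 mod 43 = 35 * (26 - 12) - 25 = 35

2P = (12, 35)


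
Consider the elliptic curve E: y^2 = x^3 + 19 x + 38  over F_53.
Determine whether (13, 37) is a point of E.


Check whether y^2 = x^3 + 19 x + 38 (mod 53) for (x, y) = (13, 37).
LHS: y^2 = 37^2 mod 53 = 44
RHS: x^3 + 19 x + 38 = 13^3 + 19*13 + 38 mod 53 = 44
LHS = RHS

Yes, on the curve


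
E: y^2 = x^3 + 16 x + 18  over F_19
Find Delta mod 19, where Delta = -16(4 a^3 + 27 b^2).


4 a^3 + 27 b^2 = 4*16^3 + 27*18^2 = 16384 + 8748 = 25132
Delta = -16 * (25132) = -402112
Delta mod 19 = 4

Delta = 4 (mod 19)


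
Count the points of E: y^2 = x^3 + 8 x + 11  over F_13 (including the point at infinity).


For each x in F_13, count y with y^2 = x^3 + 8 x + 11 mod 13:
  x = 2: RHS = 9, y in [3, 10]  -> 2 point(s)
  x = 3: RHS = 10, y in [6, 7]  -> 2 point(s)
  x = 4: RHS = 3, y in [4, 9]  -> 2 point(s)
  x = 10: RHS = 12, y in [5, 8]  -> 2 point(s)
  x = 11: RHS = 0, y in [0]  -> 1 point(s)
Affine points: 9. Add the point at infinity: total = 10.

#E(F_13) = 10


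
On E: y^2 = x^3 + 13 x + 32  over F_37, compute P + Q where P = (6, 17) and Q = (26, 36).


P != Q, so use the chord formula.
s = (y2 - y1) / (x2 - x1) = (19) / (20) mod 37 = 25
x3 = s^2 - x1 - x2 mod 37 = 25^2 - 6 - 26 = 1
y3 = s (x1 - x3) - y1 mod 37 = 25 * (6 - 1) - 17 = 34

P + Q = (1, 34)


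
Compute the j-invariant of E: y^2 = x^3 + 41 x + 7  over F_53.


Delta = -16(4 a^3 + 27 b^2) mod 53 = 13
-1728 * (4 a)^3 = -1728 * (4*41)^3 mod 53 = 28
j = 28 * 13^(-1) mod 53 = 47

j = 47 (mod 53)


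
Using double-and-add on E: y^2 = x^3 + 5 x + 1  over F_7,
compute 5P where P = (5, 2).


k = 5 = 101_2 (binary, LSB first: 101)
Double-and-add from P = (5, 2):
  bit 0 = 1: acc = O + (5, 2) = (5, 2)
  bit 1 = 0: acc unchanged = (5, 2)
  bit 2 = 1: acc = (5, 2) + (5, 2) = (5, 5)

5P = (5, 5)


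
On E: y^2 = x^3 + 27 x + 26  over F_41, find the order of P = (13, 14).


Compute successive multiples of P until we hit O:
  1P = (13, 14)
  2P = (7, 36)
  3P = (39, 13)
  4P = (28, 26)
  5P = (40, 30)
  6P = (37, 31)
  7P = (33, 6)
  8P = (5, 32)
  ... (continuing to 17P)
  17P = O

ord(P) = 17


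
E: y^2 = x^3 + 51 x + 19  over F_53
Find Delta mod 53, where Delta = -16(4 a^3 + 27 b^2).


4 a^3 + 27 b^2 = 4*51^3 + 27*19^2 = 530604 + 9747 = 540351
Delta = -16 * (540351) = -8645616
Delta mod 53 = 9

Delta = 9 (mod 53)


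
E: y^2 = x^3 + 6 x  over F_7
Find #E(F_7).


For each x in F_7, count y with y^2 = x^3 + 6 x + 0 mod 7:
  x = 0: RHS = 0, y in [0]  -> 1 point(s)
  x = 1: RHS = 0, y in [0]  -> 1 point(s)
  x = 4: RHS = 4, y in [2, 5]  -> 2 point(s)
  x = 5: RHS = 1, y in [1, 6]  -> 2 point(s)
  x = 6: RHS = 0, y in [0]  -> 1 point(s)
Affine points: 7. Add the point at infinity: total = 8.

#E(F_7) = 8


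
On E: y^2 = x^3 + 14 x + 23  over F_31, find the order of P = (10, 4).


Compute successive multiples of P until we hit O:
  1P = (10, 4)
  2P = (19, 7)
  3P = (9, 17)
  4P = (26, 18)
  5P = (4, 9)
  6P = (22, 6)
  7P = (24, 4)
  8P = (28, 27)
  ... (continuing to 40P)
  40P = O

ord(P) = 40


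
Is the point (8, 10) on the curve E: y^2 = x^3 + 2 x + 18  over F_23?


Check whether y^2 = x^3 + 2 x + 18 (mod 23) for (x, y) = (8, 10).
LHS: y^2 = 10^2 mod 23 = 8
RHS: x^3 + 2 x + 18 = 8^3 + 2*8 + 18 mod 23 = 17
LHS != RHS

No, not on the curve


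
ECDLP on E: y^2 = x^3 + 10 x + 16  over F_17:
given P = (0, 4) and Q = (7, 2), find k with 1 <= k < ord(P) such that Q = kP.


Enumerate multiples of P until we hit Q = (7, 2):
  1P = (0, 4)
  2P = (9, 6)
  3P = (7, 2)
Match found at i = 3.

k = 3


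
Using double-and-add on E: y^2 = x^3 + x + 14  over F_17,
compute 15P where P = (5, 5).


k = 15 = 1111_2 (binary, LSB first: 1111)
Double-and-add from P = (5, 5):
  bit 0 = 1: acc = O + (5, 5) = (5, 5)
  bit 1 = 1: acc = (5, 5) + (9, 2) = (11, 8)
  bit 2 = 1: acc = (11, 8) + (14, 16) = (1, 13)
  bit 3 = 1: acc = (1, 13) + (15, 15) = (9, 15)

15P = (9, 15)


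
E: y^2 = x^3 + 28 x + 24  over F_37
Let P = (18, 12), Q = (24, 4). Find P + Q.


P != Q, so use the chord formula.
s = (y2 - y1) / (x2 - x1) = (29) / (6) mod 37 = 11
x3 = s^2 - x1 - x2 mod 37 = 11^2 - 18 - 24 = 5
y3 = s (x1 - x3) - y1 mod 37 = 11 * (18 - 5) - 12 = 20

P + Q = (5, 20)


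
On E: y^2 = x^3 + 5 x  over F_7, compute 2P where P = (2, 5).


Doubling: s = (3 x1^2 + a) / (2 y1)
s = (3*2^2 + 5) / (2*5) mod 7 = 1
x3 = s^2 - 2 x1 mod 7 = 1^2 - 2*2 = 4
y3 = s (x1 - x3) - y1 mod 7 = 1 * (2 - 4) - 5 = 0

2P = (4, 0)


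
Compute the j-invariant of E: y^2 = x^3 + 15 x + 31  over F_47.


Delta = -16(4 a^3 + 27 b^2) mod 47 = 11
-1728 * (4 a)^3 = -1728 * (4*15)^3 mod 47 = 9
j = 9 * 11^(-1) mod 47 = 35

j = 35 (mod 47)


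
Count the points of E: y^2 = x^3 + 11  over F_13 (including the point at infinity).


For each x in F_13, count y with y^2 = x^3 + 0 x + 11 mod 13:
  x = 1: RHS = 12, y in [5, 8]  -> 2 point(s)
  x = 3: RHS = 12, y in [5, 8]  -> 2 point(s)
  x = 4: RHS = 10, y in [6, 7]  -> 2 point(s)
  x = 7: RHS = 3, y in [4, 9]  -> 2 point(s)
  x = 8: RHS = 3, y in [4, 9]  -> 2 point(s)
  x = 9: RHS = 12, y in [5, 8]  -> 2 point(s)
  x = 10: RHS = 10, y in [6, 7]  -> 2 point(s)
  x = 11: RHS = 3, y in [4, 9]  -> 2 point(s)
  x = 12: RHS = 10, y in [6, 7]  -> 2 point(s)
Affine points: 18. Add the point at infinity: total = 19.

#E(F_13) = 19


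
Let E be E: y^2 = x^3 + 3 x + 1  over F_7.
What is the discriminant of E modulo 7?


4 a^3 + 27 b^2 = 4*3^3 + 27*1^2 = 108 + 27 = 135
Delta = -16 * (135) = -2160
Delta mod 7 = 3

Delta = 3 (mod 7)


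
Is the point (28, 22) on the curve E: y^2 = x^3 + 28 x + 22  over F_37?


Check whether y^2 = x^3 + 28 x + 22 (mod 37) for (x, y) = (28, 22).
LHS: y^2 = 22^2 mod 37 = 3
RHS: x^3 + 28 x + 22 = 28^3 + 28*28 + 22 mod 37 = 3
LHS = RHS

Yes, on the curve


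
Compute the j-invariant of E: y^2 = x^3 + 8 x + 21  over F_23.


Delta = -16(4 a^3 + 27 b^2) mod 23 = 4
-1728 * (4 a)^3 = -1728 * (4*8)^3 mod 23 = 21
j = 21 * 4^(-1) mod 23 = 11

j = 11 (mod 23)


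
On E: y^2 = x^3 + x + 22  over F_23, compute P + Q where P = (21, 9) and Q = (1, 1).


P != Q, so use the chord formula.
s = (y2 - y1) / (x2 - x1) = (15) / (3) mod 23 = 5
x3 = s^2 - x1 - x2 mod 23 = 5^2 - 21 - 1 = 3
y3 = s (x1 - x3) - y1 mod 23 = 5 * (21 - 3) - 9 = 12

P + Q = (3, 12)


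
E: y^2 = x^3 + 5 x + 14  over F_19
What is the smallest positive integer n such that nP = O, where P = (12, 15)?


Compute successive multiples of P until we hit O:
  1P = (12, 15)
  2P = (14, 4)
  3P = (9, 16)
  4P = (15, 5)
  5P = (1, 18)
  6P = (10, 0)
  7P = (1, 1)
  8P = (15, 14)
  ... (continuing to 12P)
  12P = O

ord(P) = 12


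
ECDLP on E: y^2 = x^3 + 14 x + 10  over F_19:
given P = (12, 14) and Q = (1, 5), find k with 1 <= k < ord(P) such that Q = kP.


Enumerate multiples of P until we hit Q = (1, 5):
  1P = (12, 14)
  2P = (15, 2)
  3P = (8, 8)
  4P = (6, 14)
  5P = (1, 5)
Match found at i = 5.

k = 5


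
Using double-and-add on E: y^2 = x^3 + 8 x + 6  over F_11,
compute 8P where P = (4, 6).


k = 8 = 1000_2 (binary, LSB first: 0001)
Double-and-add from P = (4, 6):
  bit 0 = 0: acc unchanged = O
  bit 1 = 0: acc unchanged = O
  bit 2 = 0: acc unchanged = O
  bit 3 = 1: acc = O + (4, 5) = (4, 5)

8P = (4, 5)


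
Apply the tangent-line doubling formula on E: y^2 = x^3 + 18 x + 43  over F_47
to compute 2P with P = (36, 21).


Doubling: s = (3 x1^2 + a) / (2 y1)
s = (3*36^2 + 18) / (2*21) mod 47 = 46
x3 = s^2 - 2 x1 mod 47 = 46^2 - 2*36 = 23
y3 = s (x1 - x3) - y1 mod 47 = 46 * (36 - 23) - 21 = 13

2P = (23, 13)


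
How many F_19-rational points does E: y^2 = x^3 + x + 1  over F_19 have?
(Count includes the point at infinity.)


For each x in F_19, count y with y^2 = x^3 + 1 x + 1 mod 19:
  x = 0: RHS = 1, y in [1, 18]  -> 2 point(s)
  x = 2: RHS = 11, y in [7, 12]  -> 2 point(s)
  x = 5: RHS = 17, y in [6, 13]  -> 2 point(s)
  x = 7: RHS = 9, y in [3, 16]  -> 2 point(s)
  x = 9: RHS = 17, y in [6, 13]  -> 2 point(s)
  x = 10: RHS = 4, y in [2, 17]  -> 2 point(s)
  x = 13: RHS = 7, y in [8, 11]  -> 2 point(s)
  x = 14: RHS = 4, y in [2, 17]  -> 2 point(s)
  x = 15: RHS = 9, y in [3, 16]  -> 2 point(s)
  x = 16: RHS = 9, y in [3, 16]  -> 2 point(s)
Affine points: 20. Add the point at infinity: total = 21.

#E(F_19) = 21


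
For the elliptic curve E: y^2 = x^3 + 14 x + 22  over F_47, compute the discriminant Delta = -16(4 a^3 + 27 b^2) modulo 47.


4 a^3 + 27 b^2 = 4*14^3 + 27*22^2 = 10976 + 13068 = 24044
Delta = -16 * (24044) = -384704
Delta mod 47 = 38

Delta = 38 (mod 47)


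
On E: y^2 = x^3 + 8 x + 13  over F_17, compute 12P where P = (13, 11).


k = 12 = 1100_2 (binary, LSB first: 0011)
Double-and-add from P = (13, 11):
  bit 0 = 0: acc unchanged = O
  bit 1 = 0: acc unchanged = O
  bit 2 = 1: acc = O + (14, 8) = (14, 8)
  bit 3 = 1: acc = (14, 8) + (7, 2) = (12, 1)

12P = (12, 1)


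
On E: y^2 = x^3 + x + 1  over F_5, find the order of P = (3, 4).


Compute successive multiples of P until we hit O:
  1P = (3, 4)
  2P = (0, 4)
  3P = (2, 1)
  4P = (4, 3)
  5P = (4, 2)
  6P = (2, 4)
  7P = (0, 1)
  8P = (3, 1)
  ... (continuing to 9P)
  9P = O

ord(P) = 9


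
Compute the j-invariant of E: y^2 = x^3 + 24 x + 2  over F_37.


Delta = -16(4 a^3 + 27 b^2) mod 37 = 19
-1728 * (4 a)^3 = -1728 * (4*24)^3 mod 37 = 23
j = 23 * 19^(-1) mod 37 = 9

j = 9 (mod 37)


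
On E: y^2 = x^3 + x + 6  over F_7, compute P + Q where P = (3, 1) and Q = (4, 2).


P != Q, so use the chord formula.
s = (y2 - y1) / (x2 - x1) = (1) / (1) mod 7 = 1
x3 = s^2 - x1 - x2 mod 7 = 1^2 - 3 - 4 = 1
y3 = s (x1 - x3) - y1 mod 7 = 1 * (3 - 1) - 1 = 1

P + Q = (1, 1)


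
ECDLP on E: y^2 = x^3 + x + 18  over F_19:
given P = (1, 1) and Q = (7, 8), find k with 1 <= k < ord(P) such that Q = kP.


Enumerate multiples of P until we hit Q = (7, 8):
  1P = (1, 1)
  2P = (2, 16)
  3P = (13, 9)
  4P = (16, 8)
  5P = (11, 7)
  6P = (18, 4)
  7P = (7, 8)
Match found at i = 7.

k = 7


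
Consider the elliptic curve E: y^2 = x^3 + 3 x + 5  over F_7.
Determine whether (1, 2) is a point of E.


Check whether y^2 = x^3 + 3 x + 5 (mod 7) for (x, y) = (1, 2).
LHS: y^2 = 2^2 mod 7 = 4
RHS: x^3 + 3 x + 5 = 1^3 + 3*1 + 5 mod 7 = 2
LHS != RHS

No, not on the curve


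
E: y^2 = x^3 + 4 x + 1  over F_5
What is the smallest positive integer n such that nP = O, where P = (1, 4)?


Compute successive multiples of P until we hit O:
  1P = (1, 4)
  2P = (4, 4)
  3P = (0, 1)
  4P = (3, 0)
  5P = (0, 4)
  6P = (4, 1)
  7P = (1, 1)
  8P = O

ord(P) = 8


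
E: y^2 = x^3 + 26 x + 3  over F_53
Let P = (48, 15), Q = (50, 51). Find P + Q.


P != Q, so use the chord formula.
s = (y2 - y1) / (x2 - x1) = (36) / (2) mod 53 = 18
x3 = s^2 - x1 - x2 mod 53 = 18^2 - 48 - 50 = 14
y3 = s (x1 - x3) - y1 mod 53 = 18 * (48 - 14) - 15 = 14

P + Q = (14, 14)


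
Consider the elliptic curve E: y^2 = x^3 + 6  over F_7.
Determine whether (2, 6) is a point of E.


Check whether y^2 = x^3 + 0 x + 6 (mod 7) for (x, y) = (2, 6).
LHS: y^2 = 6^2 mod 7 = 1
RHS: x^3 + 0 x + 6 = 2^3 + 0*2 + 6 mod 7 = 0
LHS != RHS

No, not on the curve


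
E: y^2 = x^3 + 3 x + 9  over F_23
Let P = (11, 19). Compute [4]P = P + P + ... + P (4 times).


k = 4 = 100_2 (binary, LSB first: 001)
Double-and-add from P = (11, 19):
  bit 0 = 0: acc unchanged = O
  bit 1 = 0: acc unchanged = O
  bit 2 = 1: acc = O + (8, 4) = (8, 4)

4P = (8, 4)


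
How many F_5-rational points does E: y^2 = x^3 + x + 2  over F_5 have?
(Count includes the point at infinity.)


For each x in F_5, count y with y^2 = x^3 + 1 x + 2 mod 5:
  x = 1: RHS = 4, y in [2, 3]  -> 2 point(s)
  x = 4: RHS = 0, y in [0]  -> 1 point(s)
Affine points: 3. Add the point at infinity: total = 4.

#E(F_5) = 4


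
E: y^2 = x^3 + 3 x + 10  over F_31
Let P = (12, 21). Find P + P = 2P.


Doubling: s = (3 x1^2 + a) / (2 y1)
s = (3*12^2 + 3) / (2*21) mod 31 = 17
x3 = s^2 - 2 x1 mod 31 = 17^2 - 2*12 = 17
y3 = s (x1 - x3) - y1 mod 31 = 17 * (12 - 17) - 21 = 18

2P = (17, 18)


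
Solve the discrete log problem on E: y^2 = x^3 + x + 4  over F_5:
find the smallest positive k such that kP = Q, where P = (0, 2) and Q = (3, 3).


Enumerate multiples of P until we hit Q = (3, 3):
  1P = (0, 2)
  2P = (1, 4)
  3P = (3, 2)
  4P = (2, 3)
  5P = (2, 2)
  6P = (3, 3)
Match found at i = 6.

k = 6


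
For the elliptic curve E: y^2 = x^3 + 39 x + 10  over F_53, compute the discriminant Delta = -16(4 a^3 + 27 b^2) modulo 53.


4 a^3 + 27 b^2 = 4*39^3 + 27*10^2 = 237276 + 2700 = 239976
Delta = -16 * (239976) = -3839616
Delta mod 53 = 22

Delta = 22 (mod 53)


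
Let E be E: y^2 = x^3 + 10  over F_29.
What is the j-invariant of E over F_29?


Delta = -16(4 a^3 + 27 b^2) mod 29 = 10
-1728 * (4 a)^3 = -1728 * (4*0)^3 mod 29 = 0
j = 0 * 10^(-1) mod 29 = 0

j = 0 (mod 29)


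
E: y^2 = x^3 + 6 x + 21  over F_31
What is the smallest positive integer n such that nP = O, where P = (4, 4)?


Compute successive multiples of P until we hit O:
  1P = (4, 4)
  2P = (24, 16)
  3P = (17, 13)
  4P = (18, 3)
  5P = (6, 5)
  6P = (29, 30)
  7P = (3, 2)
  8P = (28, 10)
  ... (continuing to 37P)
  37P = O

ord(P) = 37


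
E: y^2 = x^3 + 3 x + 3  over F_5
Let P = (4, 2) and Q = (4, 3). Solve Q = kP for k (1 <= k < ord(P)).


Enumerate multiples of P until we hit Q = (4, 3):
  1P = (4, 2)
  2P = (3, 2)
  3P = (3, 3)
  4P = (4, 3)
Match found at i = 4.

k = 4


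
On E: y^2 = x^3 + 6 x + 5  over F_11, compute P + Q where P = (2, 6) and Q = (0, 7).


P != Q, so use the chord formula.
s = (y2 - y1) / (x2 - x1) = (1) / (9) mod 11 = 5
x3 = s^2 - x1 - x2 mod 11 = 5^2 - 2 - 0 = 1
y3 = s (x1 - x3) - y1 mod 11 = 5 * (2 - 1) - 6 = 10

P + Q = (1, 10)


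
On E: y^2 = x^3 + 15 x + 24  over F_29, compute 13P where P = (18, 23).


k = 13 = 1101_2 (binary, LSB first: 1011)
Double-and-add from P = (18, 23):
  bit 0 = 1: acc = O + (18, 23) = (18, 23)
  bit 1 = 0: acc unchanged = (18, 23)
  bit 2 = 1: acc = (18, 23) + (20, 28) = (19, 18)
  bit 3 = 1: acc = (19, 18) + (13, 26) = (2, 27)

13P = (2, 27)


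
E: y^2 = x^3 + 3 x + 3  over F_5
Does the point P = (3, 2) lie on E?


Check whether y^2 = x^3 + 3 x + 3 (mod 5) for (x, y) = (3, 2).
LHS: y^2 = 2^2 mod 5 = 4
RHS: x^3 + 3 x + 3 = 3^3 + 3*3 + 3 mod 5 = 4
LHS = RHS

Yes, on the curve


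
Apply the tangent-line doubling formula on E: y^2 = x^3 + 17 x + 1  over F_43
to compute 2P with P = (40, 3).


Doubling: s = (3 x1^2 + a) / (2 y1)
s = (3*40^2 + 17) / (2*3) mod 43 = 36
x3 = s^2 - 2 x1 mod 43 = 36^2 - 2*40 = 12
y3 = s (x1 - x3) - y1 mod 43 = 36 * (40 - 12) - 3 = 16

2P = (12, 16)


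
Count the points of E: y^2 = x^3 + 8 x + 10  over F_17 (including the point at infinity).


For each x in F_17, count y with y^2 = x^3 + 8 x + 10 mod 17:
  x = 1: RHS = 2, y in [6, 11]  -> 2 point(s)
  x = 2: RHS = 0, y in [0]  -> 1 point(s)
  x = 4: RHS = 4, y in [2, 15]  -> 2 point(s)
  x = 6: RHS = 2, y in [6, 11]  -> 2 point(s)
  x = 7: RHS = 1, y in [1, 16]  -> 2 point(s)
  x = 8: RHS = 8, y in [5, 12]  -> 2 point(s)
  x = 10: RHS = 2, y in [6, 11]  -> 2 point(s)
  x = 11: RHS = 1, y in [1, 16]  -> 2 point(s)
  x = 12: RHS = 15, y in [7, 10]  -> 2 point(s)
  x = 13: RHS = 16, y in [4, 13]  -> 2 point(s)
  x = 16: RHS = 1, y in [1, 16]  -> 2 point(s)
Affine points: 21. Add the point at infinity: total = 22.

#E(F_17) = 22


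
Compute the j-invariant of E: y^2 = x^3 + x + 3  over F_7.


Delta = -16(4 a^3 + 27 b^2) mod 7 = 3
-1728 * (4 a)^3 = -1728 * (4*1)^3 mod 7 = 1
j = 1 * 3^(-1) mod 7 = 5

j = 5 (mod 7)


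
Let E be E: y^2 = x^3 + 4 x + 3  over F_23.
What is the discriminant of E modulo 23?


4 a^3 + 27 b^2 = 4*4^3 + 27*3^2 = 256 + 243 = 499
Delta = -16 * (499) = -7984
Delta mod 23 = 20

Delta = 20 (mod 23)


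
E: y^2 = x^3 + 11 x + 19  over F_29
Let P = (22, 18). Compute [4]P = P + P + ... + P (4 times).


k = 4 = 100_2 (binary, LSB first: 001)
Double-and-add from P = (22, 18):
  bit 0 = 0: acc unchanged = O
  bit 1 = 0: acc unchanged = O
  bit 2 = 1: acc = O + (16, 12) = (16, 12)

4P = (16, 12)


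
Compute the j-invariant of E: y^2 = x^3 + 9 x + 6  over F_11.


Delta = -16(4 a^3 + 27 b^2) mod 11 = 8
-1728 * (4 a)^3 = -1728 * (4*9)^3 mod 11 = 6
j = 6 * 8^(-1) mod 11 = 9

j = 9 (mod 11)


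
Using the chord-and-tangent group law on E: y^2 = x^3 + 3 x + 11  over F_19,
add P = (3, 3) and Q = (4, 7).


P != Q, so use the chord formula.
s = (y2 - y1) / (x2 - x1) = (4) / (1) mod 19 = 4
x3 = s^2 - x1 - x2 mod 19 = 4^2 - 3 - 4 = 9
y3 = s (x1 - x3) - y1 mod 19 = 4 * (3 - 9) - 3 = 11

P + Q = (9, 11)


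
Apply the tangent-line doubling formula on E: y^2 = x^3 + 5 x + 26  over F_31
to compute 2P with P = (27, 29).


Doubling: s = (3 x1^2 + a) / (2 y1)
s = (3*27^2 + 5) / (2*29) mod 31 = 10
x3 = s^2 - 2 x1 mod 31 = 10^2 - 2*27 = 15
y3 = s (x1 - x3) - y1 mod 31 = 10 * (27 - 15) - 29 = 29

2P = (15, 29)
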